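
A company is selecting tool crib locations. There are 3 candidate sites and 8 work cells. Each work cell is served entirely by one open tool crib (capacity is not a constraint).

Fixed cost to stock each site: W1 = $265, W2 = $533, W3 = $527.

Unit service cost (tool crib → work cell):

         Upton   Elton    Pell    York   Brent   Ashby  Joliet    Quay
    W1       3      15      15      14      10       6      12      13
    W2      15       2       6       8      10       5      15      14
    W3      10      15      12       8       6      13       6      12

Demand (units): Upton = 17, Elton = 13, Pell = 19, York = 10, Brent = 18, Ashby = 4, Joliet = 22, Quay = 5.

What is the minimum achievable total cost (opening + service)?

Minimum total cost: 1469

For any fixed open set, each work cell goes to its cheapest open site; total = fixed + service.
{W1}: Upton→W1 3·17=51, Elton→W1 15·13=195, Pell→W1 15·19=285, York→W1 14·10=140, Brent→W1 10·18=180, Ashby→W1 6·4=24, Joliet→W1 12·22=264, Quay→W1 13·5=65. Service 1204; fixed 265; total 1469.
{W3}: Upton→W3 10·17=170, Elton→W3 15·13=195, Pell→W3 12·19=228, York→W3 8·10=80, Brent→W3 6·18=108, Ashby→W3 13·4=52, Joliet→W3 6·22=132, Quay→W3 12·5=60. Service 1025; fixed 527; total 1552.
{W1, W2}: service 800 + fixed 798 = 1598
{W1, W2, W3}: service 591 + fixed 1325 = 1916
No other subset beats 1469.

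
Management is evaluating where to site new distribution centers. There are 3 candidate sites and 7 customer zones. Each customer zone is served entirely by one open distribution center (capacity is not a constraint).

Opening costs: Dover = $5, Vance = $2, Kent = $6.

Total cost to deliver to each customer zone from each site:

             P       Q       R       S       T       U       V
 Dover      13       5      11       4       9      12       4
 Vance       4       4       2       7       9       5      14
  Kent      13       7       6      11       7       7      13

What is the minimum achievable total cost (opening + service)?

Minimum total cost: 39

For any fixed open set, each customer zone goes to its cheapest open site; total = fixed + service.
{Dover, Vance}: P→Vance 4, Q→Vance 4, R→Vance 2, S→Dover 4, T→Dover 9, U→Vance 5, V→Dover 4. Service 32; fixed 7; total 39.
{Dover, Vance, Kent}: P→Vance 4, Q→Vance 4, R→Vance 2, S→Dover 4, T→Kent 7, U→Vance 5, V→Dover 4. Service 30; fixed 13; total 43.
{Vance}: P→Vance 4, Q→Vance 4, R→Vance 2, S→Vance 7, T→Vance 9, U→Vance 5, V→Vance 14. Service 45; fixed 2; total 47.
(All 7 nonempty subsets were checked; Dover and Vance is lowest.)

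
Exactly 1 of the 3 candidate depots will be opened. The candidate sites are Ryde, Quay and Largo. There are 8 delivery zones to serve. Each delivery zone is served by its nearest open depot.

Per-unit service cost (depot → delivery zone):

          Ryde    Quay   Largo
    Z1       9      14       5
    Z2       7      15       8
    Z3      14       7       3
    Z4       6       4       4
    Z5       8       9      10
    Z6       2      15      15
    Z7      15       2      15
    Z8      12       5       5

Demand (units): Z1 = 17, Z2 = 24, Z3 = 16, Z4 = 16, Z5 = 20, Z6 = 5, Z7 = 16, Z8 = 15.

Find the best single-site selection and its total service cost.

Choose Largo only; total service cost 979.

With exactly 1 open, each delivery zone uses its cheapest among the chosen.
{Largo}: Z1→Largo 5·17=85, Z2→Largo 8·24=192, Z3→Largo 3·16=48, Z4→Largo 4·16=64, Z5→Largo 10·20=200, Z6→Largo 15·5=75, Z7→Largo 15·16=240, Z8→Largo 5·15=75. Service cost 979.
{Quay}: service cost 1136
{Ryde}: service cost 1231
Among all 3 size-1 choices, {Largo} is lowest.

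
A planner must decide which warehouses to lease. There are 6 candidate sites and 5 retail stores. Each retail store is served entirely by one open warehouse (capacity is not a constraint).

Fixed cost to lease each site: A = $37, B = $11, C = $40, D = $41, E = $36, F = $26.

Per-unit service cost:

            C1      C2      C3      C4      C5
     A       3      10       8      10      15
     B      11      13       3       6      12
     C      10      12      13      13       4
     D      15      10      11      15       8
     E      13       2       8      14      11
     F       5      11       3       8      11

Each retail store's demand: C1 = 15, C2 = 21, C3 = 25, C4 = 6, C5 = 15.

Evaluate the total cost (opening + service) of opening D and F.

Each retail store is assigned to its cheapest site among the open ones.
{D, F}: C1→F 5·15=75, C2→D 10·21=210, C3→F 3·25=75, C4→F 8·6=48, C5→D 8·15=120. Service 528; fixed 67; total 595.

Total cost: 595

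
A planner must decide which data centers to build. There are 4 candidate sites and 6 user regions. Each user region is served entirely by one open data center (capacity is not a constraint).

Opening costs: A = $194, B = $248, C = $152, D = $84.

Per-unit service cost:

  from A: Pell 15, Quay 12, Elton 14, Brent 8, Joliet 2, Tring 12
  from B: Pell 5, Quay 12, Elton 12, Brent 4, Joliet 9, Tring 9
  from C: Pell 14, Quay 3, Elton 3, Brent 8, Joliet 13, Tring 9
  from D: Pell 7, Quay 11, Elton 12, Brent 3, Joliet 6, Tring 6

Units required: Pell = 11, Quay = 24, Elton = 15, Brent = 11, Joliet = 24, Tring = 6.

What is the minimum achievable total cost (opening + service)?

Minimum total cost: 643

For any fixed open set, each user region goes to its cheapest open site; total = fixed + service.
{C, D}: Pell→D 7·11=77, Quay→C 3·24=72, Elton→C 3·15=45, Brent→D 3·11=33, Joliet→D 6·24=144, Tring→D 6·6=36. Service 407; fixed 236; total 643.
{A, C, D}: Pell→D 7·11=77, Quay→C 3·24=72, Elton→C 3·15=45, Brent→D 3·11=33, Joliet→A 2·24=48, Tring→D 6·6=36. Service 311; fixed 430; total 741.
{A, C}: Pell→C 14·11=154, Quay→C 3·24=72, Elton→C 3·15=45, Brent→A 8·11=88, Joliet→A 2·24=48, Tring→C 9·6=54. Service 461; fixed 346; total 807.
{A, B, C, D}: service 289 + fixed 678 = 967
No other subset beats 643.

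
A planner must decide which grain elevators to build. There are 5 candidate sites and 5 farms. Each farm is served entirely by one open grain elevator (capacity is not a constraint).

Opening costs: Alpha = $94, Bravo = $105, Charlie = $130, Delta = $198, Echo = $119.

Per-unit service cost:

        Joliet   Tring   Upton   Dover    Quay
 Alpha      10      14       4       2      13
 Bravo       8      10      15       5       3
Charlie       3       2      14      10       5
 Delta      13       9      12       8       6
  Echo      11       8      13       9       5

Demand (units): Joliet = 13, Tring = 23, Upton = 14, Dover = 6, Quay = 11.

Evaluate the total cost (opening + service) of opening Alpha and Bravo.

Each farm is assigned to its cheapest site among the open ones.
{Alpha, Bravo}: Joliet→Bravo 8·13=104, Tring→Bravo 10·23=230, Upton→Alpha 4·14=56, Dover→Alpha 2·6=12, Quay→Bravo 3·11=33. Service 435; fixed 199; total 634.

Total cost: 634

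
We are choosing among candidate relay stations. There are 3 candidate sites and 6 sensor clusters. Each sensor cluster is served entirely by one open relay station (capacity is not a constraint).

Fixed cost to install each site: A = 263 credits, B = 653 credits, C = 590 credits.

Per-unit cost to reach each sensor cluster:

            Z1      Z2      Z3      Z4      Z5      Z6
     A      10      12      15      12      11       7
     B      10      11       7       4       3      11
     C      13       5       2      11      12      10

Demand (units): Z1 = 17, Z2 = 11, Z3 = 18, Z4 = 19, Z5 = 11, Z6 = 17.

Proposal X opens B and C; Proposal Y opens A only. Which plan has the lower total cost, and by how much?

Proposal X: {B, C}: Z1→B 10·17=170, Z2→C 5·11=55, Z3→C 2·18=36, Z4→B 4·19=76, Z5→B 3·11=33, Z6→C 10·17=170. Service 540; fixed 1243; total 1783.
Proposal Y: {A}: Z1→A 10·17=170, Z2→A 12·11=132, Z3→A 15·18=270, Z4→A 12·19=228, Z5→A 11·11=121, Z6→A 7·17=119. Service 1040; fixed 263; total 1303.
Difference: |1783 − 1303| = 480.

Proposal Y is cheaper by 480.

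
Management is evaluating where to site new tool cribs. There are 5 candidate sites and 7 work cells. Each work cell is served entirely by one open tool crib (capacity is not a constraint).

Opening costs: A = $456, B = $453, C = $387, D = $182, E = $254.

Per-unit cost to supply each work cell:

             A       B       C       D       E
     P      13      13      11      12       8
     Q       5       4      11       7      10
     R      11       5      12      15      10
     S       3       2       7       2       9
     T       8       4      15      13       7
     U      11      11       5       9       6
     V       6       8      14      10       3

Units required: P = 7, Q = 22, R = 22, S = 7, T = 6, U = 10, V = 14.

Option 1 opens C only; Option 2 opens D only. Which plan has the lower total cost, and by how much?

Option 1: {C}: P→C 11·7=77, Q→C 11·22=242, R→C 12·22=264, S→C 7·7=49, T→C 15·6=90, U→C 5·10=50, V→C 14·14=196. Service 968; fixed 387; total 1355.
Option 2: {D}: P→D 12·7=84, Q→D 7·22=154, R→D 15·22=330, S→D 2·7=14, T→D 13·6=78, U→D 9·10=90, V→D 10·14=140. Service 890; fixed 182; total 1072.
Difference: |1355 − 1072| = 283.

Option 2 is cheaper by 283.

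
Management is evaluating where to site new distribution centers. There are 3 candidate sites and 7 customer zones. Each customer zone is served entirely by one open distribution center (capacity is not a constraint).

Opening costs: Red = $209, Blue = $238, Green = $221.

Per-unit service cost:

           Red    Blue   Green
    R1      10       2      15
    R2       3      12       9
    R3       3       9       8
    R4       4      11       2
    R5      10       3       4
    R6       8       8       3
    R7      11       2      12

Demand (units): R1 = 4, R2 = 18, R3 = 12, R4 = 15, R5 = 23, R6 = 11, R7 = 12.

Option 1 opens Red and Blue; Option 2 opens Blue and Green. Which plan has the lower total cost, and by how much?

Option 1 is cheaper by 95.

Option 1: {Red, Blue}: R1→Blue 2·4=8, R2→Red 3·18=54, R3→Red 3·12=36, R4→Red 4·15=60, R5→Blue 3·23=69, R6→Red 8·11=88, R7→Blue 2·12=24. Service 339; fixed 447; total 786.
Option 2: {Blue, Green}: R1→Blue 2·4=8, R2→Green 9·18=162, R3→Green 8·12=96, R4→Green 2·15=30, R5→Blue 3·23=69, R6→Green 3·11=33, R7→Blue 2·12=24. Service 422; fixed 459; total 881.
Difference: |786 − 881| = 95.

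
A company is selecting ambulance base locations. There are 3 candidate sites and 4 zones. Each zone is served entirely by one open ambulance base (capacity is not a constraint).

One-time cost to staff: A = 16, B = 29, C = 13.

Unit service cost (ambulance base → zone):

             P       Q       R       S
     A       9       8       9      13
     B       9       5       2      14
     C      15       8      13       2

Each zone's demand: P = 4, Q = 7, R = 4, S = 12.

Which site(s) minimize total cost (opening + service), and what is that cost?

Open B and C; minimum total cost 145.

For any fixed open set, each zone goes to its cheapest open site; total = fixed + service.
{B, C}: P→B 9·4=36, Q→B 5·7=35, R→B 2·4=8, S→C 2·12=24. Service 103; fixed 42; total 145.
{A, B, C}: service 103 + fixed 58 = 161
{A, C}: service 152 + fixed 29 = 181
{C}: P→C 15·4=60, Q→C 8·7=56, R→C 13·4=52, S→C 2·12=24. Service 192; fixed 13; total 205.
No other subset beats 145.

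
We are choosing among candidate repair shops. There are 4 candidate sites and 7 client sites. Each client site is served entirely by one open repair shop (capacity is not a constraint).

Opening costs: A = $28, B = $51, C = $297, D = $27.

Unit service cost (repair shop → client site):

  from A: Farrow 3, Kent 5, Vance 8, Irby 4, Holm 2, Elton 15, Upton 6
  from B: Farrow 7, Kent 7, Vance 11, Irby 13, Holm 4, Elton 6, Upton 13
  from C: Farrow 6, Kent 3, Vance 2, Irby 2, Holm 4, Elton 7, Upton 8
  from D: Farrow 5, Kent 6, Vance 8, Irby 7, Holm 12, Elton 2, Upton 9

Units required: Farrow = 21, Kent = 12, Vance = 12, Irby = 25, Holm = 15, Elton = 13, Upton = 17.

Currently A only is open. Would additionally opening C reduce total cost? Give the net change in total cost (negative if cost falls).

No — net change +47 (cost rises by 47).

Current service cost with {A}: 646.
Adding C: each client site re-picks its cheapest; new service cost 396, saving 250.
Extra fixed cost: 297. Net change = 297 − 250 = 47.
(Totals: 674 → 721.)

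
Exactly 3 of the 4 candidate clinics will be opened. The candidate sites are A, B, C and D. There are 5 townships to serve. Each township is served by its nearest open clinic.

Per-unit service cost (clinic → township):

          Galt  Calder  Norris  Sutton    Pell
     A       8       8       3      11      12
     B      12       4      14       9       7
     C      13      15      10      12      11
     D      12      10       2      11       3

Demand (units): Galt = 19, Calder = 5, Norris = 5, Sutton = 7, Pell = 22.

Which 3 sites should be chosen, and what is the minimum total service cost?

Choose A, B and D; total service cost 311.

With exactly 3 open, each township uses its cheapest among the chosen.
{A, B, D}: Galt→A 8·19=152, Calder→B 4·5=20, Norris→D 2·5=10, Sutton→B 9·7=63, Pell→D 3·22=66. Service cost 311.
{A, C, D}: service cost 345
{B, C, D}: service cost 387
Among all 4 size-3 choices, {A, B, D} is lowest.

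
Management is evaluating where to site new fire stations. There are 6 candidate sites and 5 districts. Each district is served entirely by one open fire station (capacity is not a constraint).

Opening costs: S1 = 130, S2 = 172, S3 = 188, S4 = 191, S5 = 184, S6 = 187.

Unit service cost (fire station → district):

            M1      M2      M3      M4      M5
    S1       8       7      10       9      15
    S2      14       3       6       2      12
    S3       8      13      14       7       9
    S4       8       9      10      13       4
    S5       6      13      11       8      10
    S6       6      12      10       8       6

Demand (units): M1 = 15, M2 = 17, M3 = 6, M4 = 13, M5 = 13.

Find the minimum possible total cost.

For any fixed open set, each district goes to its cheapest open site; total = fixed + service.
{S2, S6}: M1→S6 6·15=90, M2→S2 3·17=51, M3→S2 6·6=36, M4→S2 2·13=26, M5→S6 6·13=78. Service 281; fixed 359; total 640.
{S2, S4}: M1→S4 8·15=120, M2→S2 3·17=51, M3→S2 6·6=36, M4→S2 2·13=26, M5→S4 4·13=52. Service 285; fixed 363; total 648.
{S2}: M1→S2 14·15=210, M2→S2 3·17=51, M3→S2 6·6=36, M4→S2 2·13=26, M5→S2 12·13=156. Service 479; fixed 172; total 651.
{S1, S2, S3, S4, S5, S6}: service 255 + fixed 1052 = 1307
No other subset beats 640.

Minimum total cost: 640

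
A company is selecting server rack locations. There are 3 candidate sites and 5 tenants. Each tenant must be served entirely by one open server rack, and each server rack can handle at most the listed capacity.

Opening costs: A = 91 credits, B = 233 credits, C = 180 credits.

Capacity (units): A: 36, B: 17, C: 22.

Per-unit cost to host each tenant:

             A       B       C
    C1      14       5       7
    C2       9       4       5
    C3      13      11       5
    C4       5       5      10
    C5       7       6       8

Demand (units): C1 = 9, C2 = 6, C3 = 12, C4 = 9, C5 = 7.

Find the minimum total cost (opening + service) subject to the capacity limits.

Open {A, C}: C1→C 7·9=63, C2→A 9·6=54, C3→C 5·12=60, C4→A 5·9=45, C5→A 7·7=49.
Loads: A carries 22/36, C carries 21/22. Service 271; fixed 271; total 542.
Next best feasible plan costs 581.

Minimum total cost: 542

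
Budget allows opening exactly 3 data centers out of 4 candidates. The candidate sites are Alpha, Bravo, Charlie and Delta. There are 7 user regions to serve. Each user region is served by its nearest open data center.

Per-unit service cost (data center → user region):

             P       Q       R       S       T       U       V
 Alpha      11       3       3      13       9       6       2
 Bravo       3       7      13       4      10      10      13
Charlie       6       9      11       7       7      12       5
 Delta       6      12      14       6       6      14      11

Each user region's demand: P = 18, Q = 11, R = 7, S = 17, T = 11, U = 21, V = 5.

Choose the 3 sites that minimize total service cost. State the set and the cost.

With exactly 3 open, each user region uses its cheapest among the chosen.
{Alpha, Bravo, Delta}: P→Bravo 3·18=54, Q→Alpha 3·11=33, R→Alpha 3·7=21, S→Bravo 4·17=68, T→Delta 6·11=66, U→Alpha 6·21=126, V→Alpha 2·5=10. Service cost 378.
{Alpha, Bravo, Charlie}: service cost 389
{Alpha, Charlie, Delta}: service cost 466
Among all 4 size-3 choices, {Alpha, Bravo, Delta} is lowest.

Choose Alpha, Bravo and Delta; total service cost 378.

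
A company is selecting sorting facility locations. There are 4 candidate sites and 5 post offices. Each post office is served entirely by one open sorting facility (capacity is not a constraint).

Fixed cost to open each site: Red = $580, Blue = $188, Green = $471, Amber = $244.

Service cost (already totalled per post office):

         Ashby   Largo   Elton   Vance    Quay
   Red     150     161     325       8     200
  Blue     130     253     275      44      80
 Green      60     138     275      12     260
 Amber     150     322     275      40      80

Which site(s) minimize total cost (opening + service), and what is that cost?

Open Blue only; minimum total cost 970.

For any fixed open set, each post office goes to its cheapest open site; total = fixed + service.
{Blue}: Ashby→Blue 130, Largo→Blue 253, Elton→Blue 275, Vance→Blue 44, Quay→Blue 80. Service 782; fixed 188; total 970.
{Amber}: Ashby→Amber 150, Largo→Amber 322, Elton→Amber 275, Vance→Amber 40, Quay→Amber 80. Service 867; fixed 244; total 1111.
{Blue, Amber}: Ashby→Blue 130, Largo→Blue 253, Elton→Blue 275, Vance→Amber 40, Quay→Blue 80. Service 778; fixed 432; total 1210.
{Red, Blue, Green, Amber}: Ashby→Green 60, Largo→Green 138, Elton→Blue 275, Vance→Red 8, Quay→Blue 80. Service 561; fixed 1483; total 2044.
(All 15 nonempty subsets were checked; Blue only is lowest.)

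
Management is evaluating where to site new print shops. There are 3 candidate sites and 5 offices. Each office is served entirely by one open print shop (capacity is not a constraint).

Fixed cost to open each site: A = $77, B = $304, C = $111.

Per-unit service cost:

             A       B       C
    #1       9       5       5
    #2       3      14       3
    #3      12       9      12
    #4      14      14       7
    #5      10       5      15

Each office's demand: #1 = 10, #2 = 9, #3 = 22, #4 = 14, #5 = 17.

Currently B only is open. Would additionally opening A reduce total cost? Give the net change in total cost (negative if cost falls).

Yes — net change −22 (cost falls by 22).

Current service cost with {B}: 655.
Adding A: each office re-picks its cheapest; new service cost 556, saving 99.
Extra fixed cost: 77. Net change = 77 − 99 = -22.
(Totals: 959 → 937.)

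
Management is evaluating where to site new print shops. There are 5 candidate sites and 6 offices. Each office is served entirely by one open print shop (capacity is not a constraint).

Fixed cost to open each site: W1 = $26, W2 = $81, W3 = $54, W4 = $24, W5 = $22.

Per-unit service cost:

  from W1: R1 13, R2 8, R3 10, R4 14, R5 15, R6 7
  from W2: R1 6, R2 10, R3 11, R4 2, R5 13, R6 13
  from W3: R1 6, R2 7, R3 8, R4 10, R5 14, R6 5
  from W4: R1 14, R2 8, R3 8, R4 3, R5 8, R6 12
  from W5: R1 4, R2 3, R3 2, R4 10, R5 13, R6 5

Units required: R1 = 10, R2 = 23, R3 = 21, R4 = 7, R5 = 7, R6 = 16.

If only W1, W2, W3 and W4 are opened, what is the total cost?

Each office is assigned to its cheapest site among the open ones.
{W1, W2, W3, W4}: R1→W2 6·10=60, R2→W3 7·23=161, R3→W3 8·21=168, R4→W2 2·7=14, R5→W4 8·7=56, R6→W3 5·16=80. Service 539; fixed 185; total 724.

Total cost: 724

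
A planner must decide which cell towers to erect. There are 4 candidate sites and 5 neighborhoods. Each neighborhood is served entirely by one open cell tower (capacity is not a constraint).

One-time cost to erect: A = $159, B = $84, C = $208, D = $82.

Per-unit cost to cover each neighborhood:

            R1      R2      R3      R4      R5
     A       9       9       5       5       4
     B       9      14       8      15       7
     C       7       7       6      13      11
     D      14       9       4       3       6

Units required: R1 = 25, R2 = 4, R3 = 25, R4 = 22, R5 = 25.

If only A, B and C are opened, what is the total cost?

Each neighborhood is assigned to its cheapest site among the open ones.
{A, B, C}: R1→C 7·25=175, R2→C 7·4=28, R3→A 5·25=125, R4→A 5·22=110, R5→A 4·25=100. Service 538; fixed 451; total 989.

Total cost: 989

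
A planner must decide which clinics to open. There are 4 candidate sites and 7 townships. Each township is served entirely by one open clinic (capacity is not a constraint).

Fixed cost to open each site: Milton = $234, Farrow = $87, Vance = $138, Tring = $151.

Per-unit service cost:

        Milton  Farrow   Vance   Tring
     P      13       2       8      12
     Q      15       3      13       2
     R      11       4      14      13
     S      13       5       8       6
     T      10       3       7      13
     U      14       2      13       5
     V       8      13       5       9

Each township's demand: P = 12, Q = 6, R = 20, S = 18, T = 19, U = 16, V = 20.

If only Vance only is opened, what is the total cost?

Total cost: 1177

Each township is assigned to its cheapest site among the open ones.
{Vance}: P→Vance 8·12=96, Q→Vance 13·6=78, R→Vance 14·20=280, S→Vance 8·18=144, T→Vance 7·19=133, U→Vance 13·16=208, V→Vance 5·20=100. Service 1039; fixed 138; total 1177.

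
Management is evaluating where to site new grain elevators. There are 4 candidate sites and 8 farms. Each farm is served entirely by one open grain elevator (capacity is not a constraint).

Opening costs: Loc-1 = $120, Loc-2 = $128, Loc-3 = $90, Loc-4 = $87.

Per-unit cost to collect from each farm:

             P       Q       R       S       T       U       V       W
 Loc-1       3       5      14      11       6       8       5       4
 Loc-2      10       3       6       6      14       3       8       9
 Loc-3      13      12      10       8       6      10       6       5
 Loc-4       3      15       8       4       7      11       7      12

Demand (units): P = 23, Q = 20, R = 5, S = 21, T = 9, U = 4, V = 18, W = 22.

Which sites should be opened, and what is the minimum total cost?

Open Loc-1 and Loc-4; minimum total cost 764.

For any fixed open set, each farm goes to its cheapest open site; total = fixed + service.
{Loc-1, Loc-4}: P→Loc-1 3·23=69, Q→Loc-1 5·20=100, R→Loc-4 8·5=40, S→Loc-4 4·21=84, T→Loc-1 6·9=54, U→Loc-1 8·4=32, V→Loc-1 5·18=90, W→Loc-1 4·22=88. Service 557; fixed 207; total 764.
{Loc-1, Loc-2}: service 529 + fixed 248 = 777
{Loc-1, Loc-2, Loc-4}: P→Loc-1 3·23=69, Q→Loc-2 3·20=60, R→Loc-2 6·5=30, S→Loc-4 4·21=84, T→Loc-1 6·9=54, U→Loc-2 3·4=12, V→Loc-1 5·18=90, W→Loc-1 4·22=88. Service 487; fixed 335; total 822.
{Loc-1, Loc-2, Loc-3, Loc-4}: P→Loc-1 3·23=69, Q→Loc-2 3·20=60, R→Loc-2 6·5=30, S→Loc-4 4·21=84, T→Loc-1 6·9=54, U→Loc-2 3·4=12, V→Loc-1 5·18=90, W→Loc-1 4·22=88. Service 487; fixed 425; total 912.
No other subset beats 764.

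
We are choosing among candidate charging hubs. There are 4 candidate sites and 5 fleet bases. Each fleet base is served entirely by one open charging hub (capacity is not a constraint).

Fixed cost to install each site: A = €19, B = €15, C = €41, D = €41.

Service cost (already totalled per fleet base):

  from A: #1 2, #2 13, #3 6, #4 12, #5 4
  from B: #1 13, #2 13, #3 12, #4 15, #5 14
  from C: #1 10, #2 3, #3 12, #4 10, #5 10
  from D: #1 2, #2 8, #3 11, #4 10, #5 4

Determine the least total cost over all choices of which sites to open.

For any fixed open set, each fleet base goes to its cheapest open site; total = fixed + service.
{A}: #1→A 2, #2→A 13, #3→A 6, #4→A 12, #5→A 4. Service 37; fixed 19; total 56.
{A, B}: service 37 + fixed 34 = 71
{D}: #1→D 2, #2→D 8, #3→D 11, #4→D 10, #5→D 4. Service 35; fixed 41; total 76.
{A, B, C, D}: #1→A 2, #2→C 3, #3→A 6, #4→C 10, #5→A 4. Service 25; fixed 116; total 141.
No other subset beats 56.

Minimum total cost: 56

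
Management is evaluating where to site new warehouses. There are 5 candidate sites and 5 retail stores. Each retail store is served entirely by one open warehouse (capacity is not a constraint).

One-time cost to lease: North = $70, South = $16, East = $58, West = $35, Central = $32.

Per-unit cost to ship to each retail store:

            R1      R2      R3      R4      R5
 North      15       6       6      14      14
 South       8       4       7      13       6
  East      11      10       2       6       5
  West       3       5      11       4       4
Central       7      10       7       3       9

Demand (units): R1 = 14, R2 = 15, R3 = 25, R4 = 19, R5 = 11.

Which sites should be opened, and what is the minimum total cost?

For any fixed open set, each retail store goes to its cheapest open site; total = fixed + service.
{East, West}: R1→West 3·14=42, R2→West 5·15=75, R3→East 2·25=50, R4→West 4·19=76, R5→West 4·11=44. Service 287; fixed 93; total 380.
{South, East, West}: service 272 + fixed 109 = 381
{East, West, Central}: R1→West 3·14=42, R2→West 5·15=75, R3→East 2·25=50, R4→Central 3·19=57, R5→West 4·11=44. Service 268; fixed 125; total 393.
{North, South, East, West, Central}: service 253 + fixed 211 = 464
No other subset beats 380.

Open East and West; minimum total cost 380.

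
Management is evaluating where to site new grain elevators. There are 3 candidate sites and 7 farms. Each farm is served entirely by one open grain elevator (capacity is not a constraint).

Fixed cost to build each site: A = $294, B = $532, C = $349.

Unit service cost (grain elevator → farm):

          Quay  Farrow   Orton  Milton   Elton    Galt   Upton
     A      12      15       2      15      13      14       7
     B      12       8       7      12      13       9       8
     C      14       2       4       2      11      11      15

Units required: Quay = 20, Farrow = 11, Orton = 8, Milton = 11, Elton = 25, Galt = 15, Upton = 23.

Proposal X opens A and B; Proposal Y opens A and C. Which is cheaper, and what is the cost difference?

Proposal Y is cheaper by 379.

Proposal X: {A, B}: Quay→A 12·20=240, Farrow→B 8·11=88, Orton→A 2·8=16, Milton→B 12·11=132, Elton→A 13·25=325, Galt→B 9·15=135, Upton→A 7·23=161. Service 1097; fixed 826; total 1923.
Proposal Y: {A, C}: Quay→A 12·20=240, Farrow→C 2·11=22, Orton→A 2·8=16, Milton→C 2·11=22, Elton→C 11·25=275, Galt→C 11·15=165, Upton→A 7·23=161. Service 901; fixed 643; total 1544.
Difference: |1923 − 1544| = 379.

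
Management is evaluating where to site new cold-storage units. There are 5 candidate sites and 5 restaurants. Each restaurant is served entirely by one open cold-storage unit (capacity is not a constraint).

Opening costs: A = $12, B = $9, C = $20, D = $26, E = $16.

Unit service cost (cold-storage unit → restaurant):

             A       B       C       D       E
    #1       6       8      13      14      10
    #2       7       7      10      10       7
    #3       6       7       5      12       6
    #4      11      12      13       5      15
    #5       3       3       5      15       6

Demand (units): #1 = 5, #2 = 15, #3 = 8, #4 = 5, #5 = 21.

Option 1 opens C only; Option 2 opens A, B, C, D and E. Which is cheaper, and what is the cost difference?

Option 1: {C}: #1→C 13·5=65, #2→C 10·15=150, #3→C 5·8=40, #4→C 13·5=65, #5→C 5·21=105. Service 425; fixed 20; total 445.
Option 2: {A, B, C, D, E}: #1→A 6·5=30, #2→A 7·15=105, #3→C 5·8=40, #4→D 5·5=25, #5→A 3·21=63. Service 263; fixed 83; total 346.
Difference: |445 − 346| = 99.

Option 2 is cheaper by 99.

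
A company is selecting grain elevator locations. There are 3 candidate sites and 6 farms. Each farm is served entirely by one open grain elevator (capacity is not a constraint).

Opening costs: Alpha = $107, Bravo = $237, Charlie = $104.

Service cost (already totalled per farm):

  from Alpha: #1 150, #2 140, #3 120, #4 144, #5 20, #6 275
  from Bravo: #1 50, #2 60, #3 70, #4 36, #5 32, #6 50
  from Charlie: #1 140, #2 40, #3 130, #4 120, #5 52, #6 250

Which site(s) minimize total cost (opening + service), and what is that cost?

Open Bravo only; minimum total cost 535.

For any fixed open set, each farm goes to its cheapest open site; total = fixed + service.
{Bravo}: #1→Bravo 50, #2→Bravo 60, #3→Bravo 70, #4→Bravo 36, #5→Bravo 32, #6→Bravo 50. Service 298; fixed 237; total 535.
{Bravo, Charlie}: service 278 + fixed 341 = 619
{Alpha, Bravo}: #1→Bravo 50, #2→Bravo 60, #3→Bravo 70, #4→Bravo 36, #5→Alpha 20, #6→Bravo 50. Service 286; fixed 344; total 630.
{Alpha, Bravo, Charlie}: service 266 + fixed 448 = 714
No other subset beats 535.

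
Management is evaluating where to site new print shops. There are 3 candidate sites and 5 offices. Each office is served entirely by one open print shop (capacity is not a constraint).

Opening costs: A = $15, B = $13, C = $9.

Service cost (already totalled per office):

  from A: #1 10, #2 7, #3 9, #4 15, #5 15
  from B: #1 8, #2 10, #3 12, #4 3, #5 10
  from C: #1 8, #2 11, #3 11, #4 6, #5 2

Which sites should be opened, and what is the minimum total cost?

For any fixed open set, each office goes to its cheapest open site; total = fixed + service.
{C}: #1→C 8, #2→C 11, #3→C 11, #4→C 6, #5→C 2. Service 38; fixed 9; total 47.
{A, C}: service 32 + fixed 24 = 56
{B}: service 43 + fixed 13 = 56
{A, B, C}: service 29 + fixed 37 = 66
(All 7 nonempty subsets were checked; C only is lowest.)

Open C only; minimum total cost 47.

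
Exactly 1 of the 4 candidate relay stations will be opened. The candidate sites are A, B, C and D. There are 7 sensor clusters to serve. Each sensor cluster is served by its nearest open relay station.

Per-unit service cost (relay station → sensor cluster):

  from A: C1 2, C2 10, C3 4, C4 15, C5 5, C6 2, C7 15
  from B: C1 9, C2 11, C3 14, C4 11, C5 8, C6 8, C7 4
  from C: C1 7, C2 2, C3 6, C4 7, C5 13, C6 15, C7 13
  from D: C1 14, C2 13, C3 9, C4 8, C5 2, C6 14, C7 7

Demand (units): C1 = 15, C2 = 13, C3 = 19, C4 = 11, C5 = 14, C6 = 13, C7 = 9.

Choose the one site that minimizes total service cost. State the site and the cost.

Choose A only; total service cost 632.

With exactly 1 open, each sensor cluster uses its cheapest among the chosen.
{A}: C1→A 2·15=30, C2→A 10·13=130, C3→A 4·19=76, C4→A 15·11=165, C5→A 5·14=70, C6→A 2·13=26, C7→A 15·9=135. Service cost 632.
{C}: service cost 816
{D}: service cost 911
Among all 4 size-1 choices, {A} is lowest.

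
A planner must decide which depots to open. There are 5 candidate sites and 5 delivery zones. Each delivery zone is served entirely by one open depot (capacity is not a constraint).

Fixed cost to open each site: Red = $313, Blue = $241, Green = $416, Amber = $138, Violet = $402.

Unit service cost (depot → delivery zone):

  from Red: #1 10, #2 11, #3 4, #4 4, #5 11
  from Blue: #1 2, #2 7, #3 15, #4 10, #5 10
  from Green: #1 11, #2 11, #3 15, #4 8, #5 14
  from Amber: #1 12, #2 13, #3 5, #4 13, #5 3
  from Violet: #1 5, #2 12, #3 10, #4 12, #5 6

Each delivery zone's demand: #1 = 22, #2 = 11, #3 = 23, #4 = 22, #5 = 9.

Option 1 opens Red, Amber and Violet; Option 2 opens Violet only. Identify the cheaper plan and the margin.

Option 1: {Red, Amber, Violet}: #1→Violet 5·22=110, #2→Red 11·11=121, #3→Red 4·23=92, #4→Red 4·22=88, #5→Amber 3·9=27. Service 438; fixed 853; total 1291.
Option 2: {Violet}: #1→Violet 5·22=110, #2→Violet 12·11=132, #3→Violet 10·23=230, #4→Violet 12·22=264, #5→Violet 6·9=54. Service 790; fixed 402; total 1192.
Difference: |1291 − 1192| = 99.

Option 2 is cheaper by 99.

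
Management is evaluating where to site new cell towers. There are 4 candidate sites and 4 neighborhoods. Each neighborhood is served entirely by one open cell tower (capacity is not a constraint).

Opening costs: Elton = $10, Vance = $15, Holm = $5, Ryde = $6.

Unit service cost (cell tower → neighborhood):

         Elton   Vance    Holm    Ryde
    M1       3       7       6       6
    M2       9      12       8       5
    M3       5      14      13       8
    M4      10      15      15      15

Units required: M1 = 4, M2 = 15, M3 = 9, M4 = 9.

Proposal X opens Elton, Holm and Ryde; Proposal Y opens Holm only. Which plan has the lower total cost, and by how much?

Proposal X: {Elton, Holm, Ryde}: M1→Elton 3·4=12, M2→Ryde 5·15=75, M3→Elton 5·9=45, M4→Elton 10·9=90. Service 222; fixed 21; total 243.
Proposal Y: {Holm}: M1→Holm 6·4=24, M2→Holm 8·15=120, M3→Holm 13·9=117, M4→Holm 15·9=135. Service 396; fixed 5; total 401.
Difference: |243 − 401| = 158.

Proposal X is cheaper by 158.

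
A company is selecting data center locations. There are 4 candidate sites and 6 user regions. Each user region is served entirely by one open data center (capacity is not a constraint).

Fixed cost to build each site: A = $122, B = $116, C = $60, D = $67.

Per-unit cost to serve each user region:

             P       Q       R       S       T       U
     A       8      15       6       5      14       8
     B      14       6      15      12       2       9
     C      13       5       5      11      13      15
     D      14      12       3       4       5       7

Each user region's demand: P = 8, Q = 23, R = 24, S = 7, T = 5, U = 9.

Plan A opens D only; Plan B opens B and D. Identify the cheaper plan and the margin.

Plan A: {D}: P→D 14·8=112, Q→D 12·23=276, R→D 3·24=72, S→D 4·7=28, T→D 5·5=25, U→D 7·9=63. Service 576; fixed 67; total 643.
Plan B: {B, D}: P→B 14·8=112, Q→B 6·23=138, R→D 3·24=72, S→D 4·7=28, T→B 2·5=10, U→D 7·9=63. Service 423; fixed 183; total 606.
Difference: |643 − 606| = 37.

Plan B is cheaper by 37.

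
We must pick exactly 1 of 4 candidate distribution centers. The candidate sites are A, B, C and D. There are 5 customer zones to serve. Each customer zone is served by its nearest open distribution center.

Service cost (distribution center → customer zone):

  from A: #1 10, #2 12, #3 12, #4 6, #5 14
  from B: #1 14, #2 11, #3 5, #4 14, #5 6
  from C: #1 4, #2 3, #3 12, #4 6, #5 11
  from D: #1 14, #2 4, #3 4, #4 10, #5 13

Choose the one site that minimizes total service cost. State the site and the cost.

With exactly 1 open, each customer zone uses its cheapest among the chosen.
{C}: #1→C 4, #2→C 3, #3→C 12, #4→C 6, #5→C 11. Service cost 36.
{D}: service cost 45
{B}: service cost 50
Among all 4 size-1 choices, {C} is lowest.

Choose C only; total service cost 36.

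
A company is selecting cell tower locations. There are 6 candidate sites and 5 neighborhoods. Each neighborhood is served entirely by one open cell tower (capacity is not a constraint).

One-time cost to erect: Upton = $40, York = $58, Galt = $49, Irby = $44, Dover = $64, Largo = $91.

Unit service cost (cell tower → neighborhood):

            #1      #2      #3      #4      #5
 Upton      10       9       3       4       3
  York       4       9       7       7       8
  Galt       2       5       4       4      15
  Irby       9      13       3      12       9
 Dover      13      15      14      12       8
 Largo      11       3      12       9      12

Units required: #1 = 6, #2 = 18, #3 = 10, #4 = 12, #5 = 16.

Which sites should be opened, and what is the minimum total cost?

Open Upton and Galt; minimum total cost 317.

For any fixed open set, each neighborhood goes to its cheapest open site; total = fixed + service.
{Upton, Galt}: #1→Galt 2·6=12, #2→Galt 5·18=90, #3→Upton 3·10=30, #4→Upton 4·12=48, #5→Upton 3·16=48. Service 228; fixed 89; total 317.
{Upton, Galt, Irby}: service 228 + fixed 133 = 361
{Upton, Largo}: #1→Upton 10·6=60, #2→Largo 3·18=54, #3→Upton 3·10=30, #4→Upton 4·12=48, #5→Upton 3·16=48. Service 240; fixed 131; total 371.
{Upton, York, Galt, Irby, Dover, Largo}: #1→Galt 2·6=12, #2→Largo 3·18=54, #3→Upton 3·10=30, #4→Upton 4·12=48, #5→Upton 3·16=48. Service 192; fixed 346; total 538.
No other subset beats 317.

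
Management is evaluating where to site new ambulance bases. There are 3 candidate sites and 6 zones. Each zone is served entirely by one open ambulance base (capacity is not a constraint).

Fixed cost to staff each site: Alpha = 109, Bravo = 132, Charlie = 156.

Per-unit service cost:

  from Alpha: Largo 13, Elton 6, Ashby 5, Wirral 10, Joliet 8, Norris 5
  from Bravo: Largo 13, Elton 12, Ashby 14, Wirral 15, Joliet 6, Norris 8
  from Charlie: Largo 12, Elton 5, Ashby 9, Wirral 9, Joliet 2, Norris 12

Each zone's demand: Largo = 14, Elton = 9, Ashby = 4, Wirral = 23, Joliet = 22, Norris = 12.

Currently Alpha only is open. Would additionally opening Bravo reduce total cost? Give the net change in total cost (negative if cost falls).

Current service cost with {Alpha}: 722.
Adding Bravo: each zone re-picks its cheapest; new service cost 678, saving 44.
Extra fixed cost: 132. Net change = 132 − 44 = 88.
(Totals: 831 → 919.)

No — net change +88 (cost rises by 88).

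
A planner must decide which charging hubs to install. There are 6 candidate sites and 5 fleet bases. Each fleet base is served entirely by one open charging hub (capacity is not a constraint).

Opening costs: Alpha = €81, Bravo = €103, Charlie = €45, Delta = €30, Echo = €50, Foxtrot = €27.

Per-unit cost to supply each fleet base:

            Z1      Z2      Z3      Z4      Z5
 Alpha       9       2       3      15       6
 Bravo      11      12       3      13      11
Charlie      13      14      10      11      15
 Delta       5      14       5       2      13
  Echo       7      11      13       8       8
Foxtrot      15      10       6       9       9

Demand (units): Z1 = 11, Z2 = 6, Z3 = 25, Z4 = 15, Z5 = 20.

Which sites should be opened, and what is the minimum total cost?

Open Alpha and Delta; minimum total cost 403.

For any fixed open set, each fleet base goes to its cheapest open site; total = fixed + service.
{Alpha, Delta}: Z1→Delta 5·11=55, Z2→Alpha 2·6=12, Z3→Alpha 3·25=75, Z4→Delta 2·15=30, Z5→Alpha 6·20=120. Service 292; fixed 111; total 403.
{Alpha, Delta, Foxtrot}: service 292 + fixed 138 = 430
{Alpha, Charlie, Delta}: Z1→Delta 5·11=55, Z2→Alpha 2·6=12, Z3→Alpha 3·25=75, Z4→Delta 2·15=30, Z5→Alpha 6·20=120. Service 292; fixed 156; total 448.
{Alpha, Bravo, Charlie, Delta, Echo, Foxtrot}: service 292 + fixed 336 = 628
No other subset beats 403.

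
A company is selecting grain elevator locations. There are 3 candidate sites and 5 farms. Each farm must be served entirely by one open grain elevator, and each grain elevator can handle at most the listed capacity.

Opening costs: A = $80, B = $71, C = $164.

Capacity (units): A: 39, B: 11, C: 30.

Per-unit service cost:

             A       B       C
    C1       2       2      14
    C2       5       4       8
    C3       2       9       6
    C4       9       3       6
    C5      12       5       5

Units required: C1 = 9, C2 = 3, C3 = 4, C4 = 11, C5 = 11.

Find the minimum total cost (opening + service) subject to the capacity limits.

Minimum total cost: 346

Open {A, B}: C1→A 2·9=18, C2→A 5·3=15, C3→A 2·4=8, C4→A 9·11=99, C5→B 5·11=55.
Loads: A carries 27/39, B carries 11/11. Service 195; fixed 151; total 346.
Next best feasible plan costs 352.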